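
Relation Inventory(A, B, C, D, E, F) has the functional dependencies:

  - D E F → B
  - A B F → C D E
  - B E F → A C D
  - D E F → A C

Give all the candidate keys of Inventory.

Attribute F never appears on the right-hand side of any dependency, so F must belong to every candidate key.
{F}⁺ = {F}, which is not all of the schema, so we must add further attributes.
{A, B, F}⁺: ABF→CDE adds C, D, E → {A, B, C, D, E, F}. Minimal: {B, F}⁺ = {B, F}; {A, F}⁺ = {A, F}; {A, B}⁺ = {A, B} — none reach the full schema.
{B, E, F}⁺: BEF→ACD adds A, C, D → {A, B, C, D, E, F}. Minimal: {E, F}⁺ = {E, F}; {B, F}⁺ = {B, F}; {B, E}⁺ = {B, E} — none reach the full schema.
{D, E, F}⁺: DEF→B adds B; BEF→ACD adds A, C → {A, B, C, D, E, F}. Minimal: {E, F}⁺ = {E, F}; {D, F}⁺ = {D, F}; {D, E}⁺ = {D, E} — none reach the full schema.

(A, B, F), (B, E, F), (D, E, F)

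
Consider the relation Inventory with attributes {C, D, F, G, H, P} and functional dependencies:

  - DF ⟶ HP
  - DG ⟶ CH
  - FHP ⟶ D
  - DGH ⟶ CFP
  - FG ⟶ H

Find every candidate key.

(D, G), (F, G, P)

Attribute G never appears on the right-hand side of any dependency, so G must belong to every candidate key.
{G}⁺ = {G}, which is not all of the schema, so we must add further attributes.
{D, G}⁺: DG→CH adds C, H; DGH→CFP adds F, P → {C, D, F, G, H, P}. Minimal: {G}⁺ = {G}; {D}⁺ = {D} — none reach the full schema.
{F, G, P}⁺: FG→H adds H; FHP→D adds D; DGH→CFP adds C → {C, D, F, G, H, P}. Minimal: {G, P}⁺ = {G, P}; {F, P}⁺ = {F, P}; {F, G}⁺ = {F, G, H} — none reach the full schema.
Any other superkey contains one of these as a subset, so there are no further candidate keys.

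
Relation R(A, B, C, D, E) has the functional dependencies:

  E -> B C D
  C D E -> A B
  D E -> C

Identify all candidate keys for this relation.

(E)

Attribute E never appears on the right-hand side of any dependency, so E must belong to every candidate key.
{E}⁺ = {A, B, C, D, E}, which is all of the schema, so {E} is the only candidate key.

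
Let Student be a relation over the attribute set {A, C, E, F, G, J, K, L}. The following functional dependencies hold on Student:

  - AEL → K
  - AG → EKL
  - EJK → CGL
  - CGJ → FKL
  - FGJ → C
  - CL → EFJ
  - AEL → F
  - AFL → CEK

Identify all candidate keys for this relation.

Attribute A never appears on the right-hand side of any dependency, so A must belong to every candidate key.
{A}⁺ = {A}, which is not all of the schema, so we must add further attributes.
{A, G}⁺: AG→EKL adds E, K, L; AEL→F adds F; AFL→CEK adds C; CL→EFJ adds J → {A, C, E, F, G, J, K, L}.
{A, C, L}⁺: CL→EFJ adds E, F, J; AFL→CEK adds K; EJK→CGL adds G → {A, C, E, F, G, J, K, L}.
{A, E, L}⁺: AEL→K adds K; AEL→F adds F; AFL→CEK adds C; CL→EFJ adds J; EJK→CGL adds G → {A, C, E, F, G, J, K, L}.
{A, F, L}⁺: AFL→CEK adds C, E, K; CL→EFJ adds J; EJK→CGL adds G → {A, C, E, F, G, J, K, L}.
{A, E, J, K}⁺: EJK→CGL adds C, G, L; CGJ→FKL adds F → {A, C, E, F, G, J, K, L}.

{A, G}, {A, C, L}, {A, E, L}, {A, F, L}, {A, E, J, K}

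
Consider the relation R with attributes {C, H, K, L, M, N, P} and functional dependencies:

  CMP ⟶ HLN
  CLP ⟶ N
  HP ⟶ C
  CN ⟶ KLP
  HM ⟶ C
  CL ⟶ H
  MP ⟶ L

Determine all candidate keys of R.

Attribute M never appears on the right-hand side of any dependency, so M must belong to every candidate key.
{M}⁺ = {M}, which is not all of the schema, so we must add further attributes.
{C, M, N}⁺: CN→KLP adds K, L, P; CL→H adds H → {C, H, K, L, M, N, P}.
{C, M, P}⁺: CMP→HLN adds H, L, N; CN→KLP adds K → {C, H, K, L, M, N, P}.
{H, M, N}⁺: HM→C adds C; CN→KLP adds K, L, P → {C, H, K, L, M, N, P}.
{H, M, P}⁺: HP→C adds C; MP→L adds L; CMP→HLN adds N; CN→KLP adds K → {C, H, K, L, M, N, P}.
Any other superkey contains one of these as a subset, so there are no further candidate keys.

{C, M, N}, {C, M, P}, {H, M, N}, {H, M, P}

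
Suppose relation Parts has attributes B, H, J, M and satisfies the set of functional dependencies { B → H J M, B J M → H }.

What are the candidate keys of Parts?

{B}

Attribute B never appears on the right-hand side of any dependency, so B must belong to every candidate key.
{B}⁺ = {B, H, J, M}, which is all of the schema, so {B} is the only candidate key.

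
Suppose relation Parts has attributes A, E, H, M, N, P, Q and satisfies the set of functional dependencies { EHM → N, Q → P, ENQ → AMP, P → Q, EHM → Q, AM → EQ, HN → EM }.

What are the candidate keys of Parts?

Attribute H never appears on the right-hand side of any dependency, so H must belong to every candidate key.
{H}⁺ = {H}, which is not all of the schema, so we must add further attributes.
{H, N}⁺: HN→EM adds E, M; EHM→Q adds Q; Q→P adds P; ENQ→AMP adds A → {A, E, H, M, N, P, Q}. Minimal: {N}⁺ = {N}; {H}⁺ = {H} — none reach the full schema.
{A, H, M}⁺: AM→EQ adds E, Q; EHM→N adds N; Q→P adds P → {A, E, H, M, N, P, Q}. Minimal: {H, M}⁺ = {H, M}; {A, M}⁺ = {A, E, M, P, Q}; {A, H}⁺ = {A, H} — none reach the full schema.
{E, H, M}⁺: EHM→N adds N; EHM→Q adds Q; Q→P adds P; ENQ→AMP adds A → {A, E, H, M, N, P, Q}. Minimal: {H, M}⁺ = {H, M}; {E, M}⁺ = {E, M}; {E, H}⁺ = {E, H} — none reach the full schema.

HN; AHM; EHM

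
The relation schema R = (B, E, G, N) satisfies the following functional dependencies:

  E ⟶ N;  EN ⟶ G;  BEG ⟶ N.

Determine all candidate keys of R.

BE

{B, E}⁺: E→N adds N; EN→G adds G → {B, E, G, N}. Minimal: {E}⁺ = {E, G, N}; {B}⁺ = {B} — none reach the full schema.
No other minimal superkey exists.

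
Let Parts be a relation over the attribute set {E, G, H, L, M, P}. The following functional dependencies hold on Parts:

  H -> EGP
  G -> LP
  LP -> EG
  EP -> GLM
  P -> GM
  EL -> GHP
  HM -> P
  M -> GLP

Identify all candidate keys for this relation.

{G}⁺: G→LP adds L, P; LP→EG adds E; EP→GLM adds M; EL→GHP adds H → {E, G, H, L, M, P}.
{H}⁺: H→EGP adds E, G, P; G→LP adds L; EP→GLM adds M → {E, G, H, L, M, P}.
{M}⁺: M→GLP adds G, L, P; LP→EG adds E; EL→GHP adds H → {E, G, H, L, M, P}.
{P}⁺: P→GM adds G, M; M→GLP adds L; LP→EG adds E; EL→GHP adds H → {E, G, H, L, M, P}.
{E, L}⁺: EL→GHP adds G, H, P; EP→GLM adds M → {E, G, H, L, M, P}.
Any other superkey contains one of these as a subset, so there are no further candidate keys.

{G}; {H}; {M}; {P}; {E, L}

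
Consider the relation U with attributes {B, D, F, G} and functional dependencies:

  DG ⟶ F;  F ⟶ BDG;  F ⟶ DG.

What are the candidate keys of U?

(F); (D, G)

{F}⁺: F→BDG adds B, D, G → {B, D, F, G}.
{D, G}⁺: DG→F adds F; F→BDG adds B → {B, D, F, G}. Minimal: {G}⁺ = {G}; {D}⁺ = {D} — none reach the full schema.
Any other superkey contains one of these as a subset, so there are no further candidate keys.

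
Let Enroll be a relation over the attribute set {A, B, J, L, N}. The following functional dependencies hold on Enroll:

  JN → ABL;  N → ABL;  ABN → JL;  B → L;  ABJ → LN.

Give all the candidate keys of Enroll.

{N}⁺: N→ABL adds A, B, L; ABN→JL adds J → {A, B, J, L, N}.
{A, B, J}⁺: B→L adds L; ABJ→LN adds N → {A, B, J, L, N}. Minimal: {B, J}⁺ = {B, J, L}; {A, J}⁺ = {A, J}; {A, B}⁺ = {A, B, L} — none reach the full schema.

{N}; {A, B, J}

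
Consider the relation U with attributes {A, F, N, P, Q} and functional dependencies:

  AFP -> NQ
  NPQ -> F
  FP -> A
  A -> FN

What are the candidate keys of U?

Attribute P never appears on the right-hand side of any dependency, so P must belong to every candidate key.
{P}⁺ = {P}, which is not all of the schema, so we must add further attributes.
{A, P}⁺: A→FN adds F, N; AFP→NQ adds Q → {A, F, N, P, Q}. Minimal: {P}⁺ = {P}; {A}⁺ = {A, F, N} — none reach the full schema.
{F, P}⁺: FP→A adds A; A→FN adds N; AFP→NQ adds Q → {A, F, N, P, Q}. Minimal: {P}⁺ = {P}; {F}⁺ = {F} — none reach the full schema.
{N, P, Q}⁺: NPQ→F adds F; FP→A adds A → {A, F, N, P, Q}. Minimal: {P, Q}⁺ = {P, Q}; {N, Q}⁺ = {N, Q}; {N, P}⁺ = {N, P} — none reach the full schema.

(A, P), (F, P), (N, P, Q)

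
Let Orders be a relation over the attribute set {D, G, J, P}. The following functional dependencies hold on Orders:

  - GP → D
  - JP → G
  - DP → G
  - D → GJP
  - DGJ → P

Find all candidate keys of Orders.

{D}⁺: D→GJP adds G, J, P → {D, G, J, P}.
{G, P}⁺: GP→D adds D; D→GJP adds J → {D, G, J, P}. Minimal: {P}⁺ = {P}; {G}⁺ = {G} — none reach the full schema.
{J, P}⁺: JP→G adds G; GP→D adds D → {D, G, J, P}. Minimal: {P}⁺ = {P}; {J}⁺ = {J} — none reach the full schema.

D, GP, JP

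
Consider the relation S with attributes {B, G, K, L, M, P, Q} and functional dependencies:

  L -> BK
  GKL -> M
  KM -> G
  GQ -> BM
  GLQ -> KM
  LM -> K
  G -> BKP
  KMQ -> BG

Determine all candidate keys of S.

GLQ; LMQ

Attributes L, Q never appear on any right-hand side, so every candidate key must contain {L, Q}.
{L, Q}⁺ = {B, K, L, Q}, which is not all of the schema, so we must add further attributes.
{G, L, Q}⁺: L→BK adds B, K; GKL→M adds M; G→BKP adds P → {B, G, K, L, M, P, Q}.
{L, M, Q}⁺: L→BK adds B, K; KM→G adds G; G→BKP adds P → {B, G, K, L, M, P, Q}.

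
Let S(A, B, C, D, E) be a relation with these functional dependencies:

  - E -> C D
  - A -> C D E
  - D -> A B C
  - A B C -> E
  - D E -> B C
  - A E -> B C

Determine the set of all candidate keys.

A, D, E

{A}⁺: A→CDE adds C, D, E; D→ABC adds B → {A, B, C, D, E}.
{D}⁺: D→ABC adds A, B, C; ABC→E adds E → {A, B, C, D, E}.
{E}⁺: E→CD adds C, D; D→ABC adds A, B → {A, B, C, D, E}.
Any other superkey contains one of these as a subset, so there are no further candidate keys.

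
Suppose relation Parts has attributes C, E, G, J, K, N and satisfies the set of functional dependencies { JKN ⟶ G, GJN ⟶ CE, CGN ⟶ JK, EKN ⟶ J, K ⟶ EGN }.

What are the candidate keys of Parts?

{K}⁺: K→EGN adds E, G, N; EKN→J adds J; GJN→CE adds C → {C, E, G, J, K, N}.
{C, G, N}⁺: CGN→JK adds J, K; K→EGN adds E → {C, E, G, J, K, N}.
{G, J, N}⁺: GJN→CE adds C, E; CGN→JK adds K → {C, E, G, J, K, N}.
Any other superkey contains one of these as a subset, so there are no further candidate keys.

{K}; {C, G, N}; {G, J, N}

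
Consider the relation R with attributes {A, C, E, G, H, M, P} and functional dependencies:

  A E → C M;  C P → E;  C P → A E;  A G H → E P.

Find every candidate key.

{A, G, H}; {C, G, H, P}

{A, G, H}⁺: AGH→EP adds E, P; AE→CM adds C, M → {A, C, E, G, H, M, P}. Minimal: {G, H}⁺ = {G, H}; {A, H}⁺ = {A, H}; {A, G}⁺ = {A, G} — none reach the full schema.
{C, G, H, P}⁺: CP→E adds E; CP→AE adds A; AE→CM adds M → {A, C, E, G, H, M, P}. Minimal: {G, H, P}⁺ = {G, H, P}; {C, H, P}⁺ = {A, C, E, H, M, P}; {C, G, P}⁺ = {A, C, E, G, M, P}; … — none reach the full schema.
Any other superkey contains one of these as a subset, so there are no further candidate keys.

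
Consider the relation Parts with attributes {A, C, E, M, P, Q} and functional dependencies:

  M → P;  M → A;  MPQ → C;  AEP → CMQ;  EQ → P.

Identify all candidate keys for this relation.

EM; AEP; AEQ

{E, M}⁺: M→P adds P; M→A adds A; AEP→CMQ adds C, Q → {A, C, E, M, P, Q}. Minimal: {M}⁺ = {A, M, P}; {E}⁺ = {E} — none reach the full schema.
{A, E, P}⁺: AEP→CMQ adds C, M, Q → {A, C, E, M, P, Q}. Minimal: {E, P}⁺ = {E, P}; {A, P}⁺ = {A, P}; {A, E}⁺ = {A, E} — none reach the full schema.
{A, E, Q}⁺: EQ→P adds P; AEP→CMQ adds C, M → {A, C, E, M, P, Q}. Minimal: {E, Q}⁺ = {E, P, Q}; {A, Q}⁺ = {A, Q}; {A, E}⁺ = {A, E} — none reach the full schema.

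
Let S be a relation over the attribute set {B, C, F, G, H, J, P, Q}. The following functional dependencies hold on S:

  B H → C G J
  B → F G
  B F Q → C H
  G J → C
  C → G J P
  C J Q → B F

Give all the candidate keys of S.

Attribute Q never appears on the right-hand side of any dependency, so Q must belong to every candidate key.
{Q}⁺ = {Q}, which is not all of the schema, so we must add further attributes.
{B, Q}⁺: B→FG adds F, G; BFQ→CH adds C, H; C→GJP adds J, P → {B, C, F, G, H, J, P, Q}. Minimal: {Q}⁺ = {Q}; {B}⁺ = {B, F, G} — none reach the full schema.
{C, Q}⁺: C→GJP adds G, J, P; CJQ→BF adds B, F; BFQ→CH adds H → {B, C, F, G, H, J, P, Q}. Minimal: {Q}⁺ = {Q}; {C}⁺ = {C, G, J, P} — none reach the full schema.
{G, J, Q}⁺: GJ→C adds C; C→GJP adds P; CJQ→BF adds B, F; BFQ→CH adds H → {B, C, F, G, H, J, P, Q}. Minimal: {J, Q}⁺ = {J, Q}; {G, Q}⁺ = {G, Q}; {G, J}⁺ = {C, G, J, P} — none reach the full schema.
Any other superkey contains one of these as a subset, so there are no further candidate keys.

{B, Q}; {C, Q}; {G, J, Q}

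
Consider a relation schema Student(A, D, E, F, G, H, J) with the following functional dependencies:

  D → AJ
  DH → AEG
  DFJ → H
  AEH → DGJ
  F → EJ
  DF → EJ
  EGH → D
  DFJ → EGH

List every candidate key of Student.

Attribute F never appears on the right-hand side of any dependency, so F must belong to every candidate key.
{F}⁺ = {E, F, J}, which is not all of the schema, so we must add further attributes.
{D, F}⁺: D→AJ adds A, J; DFJ→H adds H; F→EJ adds E; DFJ→EGH adds G → {A, D, E, F, G, H, J}. Minimal: {F}⁺ = {E, F, J}; {D}⁺ = {A, D, J} — none reach the full schema.
{A, F, H}⁺: F→EJ adds E, J; AEH→DGJ adds D, G → {A, D, E, F, G, H, J}. Minimal: {F, H}⁺ = {E, F, H, J}; {A, H}⁺ = {A, H}; {A, F}⁺ = {A, E, F, J} — none reach the full schema.
{F, G, H}⁺: F→EJ adds E, J; EGH→D adds D; D→AJ adds A → {A, D, E, F, G, H, J}. Minimal: {G, H}⁺ = {G, H}; {F, H}⁺ = {E, F, H, J}; {F, G}⁺ = {E, F, G, J} — none reach the full schema.
Any other superkey contains one of these as a subset, so there are no further candidate keys.

DF; AFH; FGH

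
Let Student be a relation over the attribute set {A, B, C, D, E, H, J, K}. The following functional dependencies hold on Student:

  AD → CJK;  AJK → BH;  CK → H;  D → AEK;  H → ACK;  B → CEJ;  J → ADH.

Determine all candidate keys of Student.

(B), (D), (J)

{B}⁺: B→CEJ adds C, E, J; J→ADH adds A, D, H; AD→CJK adds K → {A, B, C, D, E, H, J, K}.
{D}⁺: D→AEK adds A, E, K; AD→CJK adds C, J; AJK→BH adds B, H → {A, B, C, D, E, H, J, K}.
{J}⁺: J→ADH adds A, D, H; AD→CJK adds C, K; AJK→BH adds B; D→AEK adds E → {A, B, C, D, E, H, J, K}.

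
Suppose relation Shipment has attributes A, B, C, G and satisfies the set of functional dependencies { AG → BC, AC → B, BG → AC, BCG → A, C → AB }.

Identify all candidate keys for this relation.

Attribute G never appears on the right-hand side of any dependency, so G must belong to every candidate key.
{G}⁺ = {G}, which is not all of the schema, so we must add further attributes.
{A, G}⁺: AG→BC adds B, C → {A, B, C, G}.
{B, G}⁺: BG→AC adds A, C → {A, B, C, G}.
{C, G}⁺: C→AB adds A, B → {A, B, C, G}.
Any other superkey contains one of these as a subset, so there are no further candidate keys.

{A, G}, {B, G}, {C, G}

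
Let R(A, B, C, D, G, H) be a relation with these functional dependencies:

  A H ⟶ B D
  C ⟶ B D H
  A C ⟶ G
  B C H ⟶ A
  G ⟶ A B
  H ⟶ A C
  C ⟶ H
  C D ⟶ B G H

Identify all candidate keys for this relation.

C; H

{C}⁺: C→BDH adds B, D, H; BCH→A adds A; CD→BGH adds G → {A, B, C, D, G, H}.
{H}⁺: H→AC adds A, C; AH→BD adds B, D; AC→G adds G → {A, B, C, D, G, H}.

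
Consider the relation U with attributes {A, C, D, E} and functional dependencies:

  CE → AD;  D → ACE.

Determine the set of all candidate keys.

{D}, {C, E}

{D}⁺: D→ACE adds A, C, E → {A, C, D, E}.
{C, E}⁺: CE→AD adds A, D → {A, C, D, E}. Minimal: {E}⁺ = {E}; {C}⁺ = {C} — none reach the full schema.
Any other superkey contains one of these as a subset, so there are no further candidate keys.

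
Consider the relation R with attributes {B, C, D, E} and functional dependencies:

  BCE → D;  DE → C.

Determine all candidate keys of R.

{B, C, E}⁺: BCE→D adds D → {B, C, D, E}. Minimal: {C, E}⁺ = {C, E}; {B, E}⁺ = {B, E}; {B, C}⁺ = {B, C} — none reach the full schema.
{B, D, E}⁺: DE→C adds C → {B, C, D, E}. Minimal: {D, E}⁺ = {C, D, E}; {B, E}⁺ = {B, E}; {B, D}⁺ = {B, D} — none reach the full schema.

BCE, BDE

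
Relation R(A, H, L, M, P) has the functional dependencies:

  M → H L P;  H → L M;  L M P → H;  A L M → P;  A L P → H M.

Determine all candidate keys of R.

Attribute A never appears on the right-hand side of any dependency, so A must belong to every candidate key.
{A}⁺ = {A}, which is not all of the schema, so we must add further attributes.
{A, H}⁺: H→LM adds L, M; ALM→P adds P → {A, H, L, M, P}. Minimal: {H}⁺ = {H, L, M, P}; {A}⁺ = {A} — none reach the full schema.
{A, M}⁺: M→HLP adds H, L, P → {A, H, L, M, P}. Minimal: {M}⁺ = {H, L, M, P}; {A}⁺ = {A} — none reach the full schema.
{A, L, P}⁺: ALP→HM adds H, M → {A, H, L, M, P}. Minimal: {L, P}⁺ = {L, P}; {A, P}⁺ = {A, P}; {A, L}⁺ = {A, L} — none reach the full schema.

AH, AM, ALP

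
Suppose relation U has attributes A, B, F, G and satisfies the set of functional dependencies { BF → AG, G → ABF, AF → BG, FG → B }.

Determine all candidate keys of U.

{G}; {A, F}; {B, F}

{G}⁺: G→ABF adds A, B, F → {A, B, F, G}.
{A, F}⁺: AF→BG adds B, G → {A, B, F, G}. Minimal: {F}⁺ = {F}; {A}⁺ = {A} — none reach the full schema.
{B, F}⁺: BF→AG adds A, G → {A, B, F, G}. Minimal: {F}⁺ = {F}; {B}⁺ = {B} — none reach the full schema.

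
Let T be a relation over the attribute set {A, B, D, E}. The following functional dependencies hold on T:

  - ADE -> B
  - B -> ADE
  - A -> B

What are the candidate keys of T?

{A}, {B}

{A}⁺: A→B adds B; B→ADE adds D, E → {A, B, D, E}.
{B}⁺: B→ADE adds A, D, E → {A, B, D, E}.
Any other superkey contains one of these as a subset, so there are no further candidate keys.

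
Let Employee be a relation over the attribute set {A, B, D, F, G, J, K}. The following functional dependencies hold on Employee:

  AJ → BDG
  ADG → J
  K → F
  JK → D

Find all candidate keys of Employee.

(A, J, K), (A, D, G, K)

Attributes A, K never appear on any right-hand side, so every candidate key must contain {A, K}.
{A, K}⁺ = {A, F, K}, which is not all of the schema, so we must add further attributes.
{A, J, K}⁺: AJ→BDG adds B, D, G; K→F adds F → {A, B, D, F, G, J, K}.
{A, D, G, K}⁺: ADG→J adds J; K→F adds F; AJ→BDG adds B → {A, B, D, F, G, J, K}.
Any other superkey contains one of these as a subset, so there are no further candidate keys.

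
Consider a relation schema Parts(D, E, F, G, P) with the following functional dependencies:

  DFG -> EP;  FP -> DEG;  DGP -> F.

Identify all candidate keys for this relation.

(F, P); (D, F, G); (D, G, P)

{F, P}⁺: FP→DEG adds D, E, G → {D, E, F, G, P}.
{D, F, G}⁺: DFG→EP adds E, P → {D, E, F, G, P}.
{D, G, P}⁺: DGP→F adds F; DFG→EP adds E → {D, E, F, G, P}.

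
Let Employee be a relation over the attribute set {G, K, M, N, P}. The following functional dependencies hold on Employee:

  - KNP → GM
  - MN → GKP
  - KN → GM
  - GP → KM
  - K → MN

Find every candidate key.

{K}; {G, P}; {M, N}

{K}⁺: K→MN adds M, N; MN→GKP adds G, P → {G, K, M, N, P}.
{G, P}⁺: GP→KM adds K, M; K→MN adds N → {G, K, M, N, P}. Minimal: {P}⁺ = {P}; {G}⁺ = {G} — none reach the full schema.
{M, N}⁺: MN→GKP adds G, K, P → {G, K, M, N, P}. Minimal: {N}⁺ = {N}; {M}⁺ = {M} — none reach the full schema.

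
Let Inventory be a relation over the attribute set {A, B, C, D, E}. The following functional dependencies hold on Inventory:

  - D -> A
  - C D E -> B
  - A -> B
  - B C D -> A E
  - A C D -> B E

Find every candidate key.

CD

Attributes C, D never appear on any right-hand side, so every candidate key must contain {C, D}.
{C, D}⁺ = {A, B, C, D, E}, which is all of the schema, so {C, D} is the only candidate key.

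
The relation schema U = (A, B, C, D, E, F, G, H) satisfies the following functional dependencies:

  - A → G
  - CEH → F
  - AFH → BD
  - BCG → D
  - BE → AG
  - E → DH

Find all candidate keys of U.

(A, C, E), (B, C, E)

Attributes C, E never appear on any right-hand side, so every candidate key must contain {C, E}.
{C, E}⁺ = {C, D, E, F, H}, which is not all of the schema, so we must add further attributes.
{A, C, E}⁺: A→G adds G; E→DH adds D, H; CEH→F adds F; AFH→BD adds B → {A, B, C, D, E, F, G, H}.
{B, C, E}⁺: BE→AG adds A, G; E→DH adds D, H; CEH→F adds F → {A, B, C, D, E, F, G, H}.
Any other superkey contains one of these as a subset, so there are no further candidate keys.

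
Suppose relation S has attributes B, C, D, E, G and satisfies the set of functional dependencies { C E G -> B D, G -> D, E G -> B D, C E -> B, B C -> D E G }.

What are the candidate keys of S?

Attribute C never appears on the right-hand side of any dependency, so C must belong to every candidate key.
{C}⁺ = {C}, which is not all of the schema, so we must add further attributes.
{B, C}⁺: BC→DEG adds D, E, G → {B, C, D, E, G}. Minimal: {C}⁺ = {C}; {B}⁺ = {B} — none reach the full schema.
{C, E}⁺: CE→B adds B; BC→DEG adds D, G → {B, C, D, E, G}. Minimal: {E}⁺ = {E}; {C}⁺ = {C} — none reach the full schema.
Any other superkey contains one of these as a subset, so there are no further candidate keys.

BC, CE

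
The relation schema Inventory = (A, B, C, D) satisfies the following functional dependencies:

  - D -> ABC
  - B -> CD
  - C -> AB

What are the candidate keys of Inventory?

{B}⁺: B→CD adds C, D; C→AB adds A → {A, B, C, D}.
{C}⁺: C→AB adds A, B; B→CD adds D → {A, B, C, D}.
{D}⁺: D→ABC adds A, B, C → {A, B, C, D}.

B, C, D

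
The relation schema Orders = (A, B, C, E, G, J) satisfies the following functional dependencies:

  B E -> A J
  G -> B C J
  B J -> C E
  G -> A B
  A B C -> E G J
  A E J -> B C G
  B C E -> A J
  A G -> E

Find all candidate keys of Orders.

{G}⁺: G→BCJ adds B, C, J; BJ→CE adds E; G→AB adds A → {A, B, C, E, G, J}.
{B, E}⁺: BE→AJ adds A, J; BJ→CE adds C; ABC→EGJ adds G → {A, B, C, E, G, J}. Minimal: {E}⁺ = {E}; {B}⁺ = {B} — none reach the full schema.
{B, J}⁺: BJ→CE adds C, E; BCE→AJ adds A; ABC→EGJ adds G → {A, B, C, E, G, J}. Minimal: {J}⁺ = {J}; {B}⁺ = {B} — none reach the full schema.
{A, B, C}⁺: ABC→EGJ adds E, G, J → {A, B, C, E, G, J}. Minimal: {B, C}⁺ = {B, C}; {A, C}⁺ = {A, C}; {A, B}⁺ = {A, B} — none reach the full schema.
{A, E, J}⁺: AEJ→BCG adds B, C, G → {A, B, C, E, G, J}. Minimal: {E, J}⁺ = {E, J}; {A, J}⁺ = {A, J}; {A, E}⁺ = {A, E} — none reach the full schema.
Any other superkey contains one of these as a subset, so there are no further candidate keys.

G, BE, BJ, ABC, AEJ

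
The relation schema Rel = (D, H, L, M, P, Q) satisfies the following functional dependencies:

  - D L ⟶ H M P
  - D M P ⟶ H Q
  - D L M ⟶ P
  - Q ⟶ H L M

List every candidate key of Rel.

Attribute D never appears on the right-hand side of any dependency, so D must belong to every candidate key.
{D}⁺ = {D}, which is not all of the schema, so we must add further attributes.
{D, L}⁺: DL→HMP adds H, M, P; DMP→HQ adds Q → {D, H, L, M, P, Q}.
{D, Q}⁺: Q→HLM adds H, L, M; DL→HMP adds P → {D, H, L, M, P, Q}.
{D, M, P}⁺: DMP→HQ adds H, Q; Q→HLM adds L → {D, H, L, M, P, Q}.

{D, L}; {D, Q}; {D, M, P}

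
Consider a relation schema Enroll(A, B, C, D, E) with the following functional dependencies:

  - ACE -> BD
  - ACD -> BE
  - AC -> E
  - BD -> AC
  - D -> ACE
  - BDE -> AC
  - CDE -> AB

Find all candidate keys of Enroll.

{D}, {A, C}

{D}⁺: D→ACE adds A, C, E; CDE→AB adds B → {A, B, C, D, E}.
{A, C}⁺: AC→E adds E; ACE→BD adds B, D → {A, B, C, D, E}.
Any other superkey contains one of these as a subset, so there are no further candidate keys.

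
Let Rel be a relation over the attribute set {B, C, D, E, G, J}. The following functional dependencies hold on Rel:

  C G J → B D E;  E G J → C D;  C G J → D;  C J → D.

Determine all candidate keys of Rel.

Attributes G, J never appear on any right-hand side, so every candidate key must contain {G, J}.
{G, J}⁺ = {G, J}, which is not all of the schema, so we must add further attributes.
{C, G, J}⁺: CGJ→BDE adds B, D, E → {B, C, D, E, G, J}. Minimal: {G, J}⁺ = {G, J}; {C, J}⁺ = {C, D, J}; {C, G}⁺ = {C, G} — none reach the full schema.
{E, G, J}⁺: EGJ→CD adds C, D; CGJ→BDE adds B → {B, C, D, E, G, J}. Minimal: {G, J}⁺ = {G, J}; {E, J}⁺ = {E, J}; {E, G}⁺ = {E, G} — none reach the full schema.
Any other superkey contains one of these as a subset, so there are no further candidate keys.

{C, G, J}, {E, G, J}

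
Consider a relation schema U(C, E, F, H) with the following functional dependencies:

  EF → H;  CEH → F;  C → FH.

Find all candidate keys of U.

{C, E}⁺: C→FH adds F, H → {C, E, F, H}. Minimal: {E}⁺ = {E}; {C}⁺ = {C, F, H} — none reach the full schema.

CE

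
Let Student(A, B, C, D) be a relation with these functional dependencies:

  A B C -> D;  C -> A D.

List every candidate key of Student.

BC

Attributes B, C never appear on any right-hand side, so every candidate key must contain {B, C}.
{B, C}⁺ = {A, B, C, D}, which is all of the schema, so {B, C} is the only candidate key.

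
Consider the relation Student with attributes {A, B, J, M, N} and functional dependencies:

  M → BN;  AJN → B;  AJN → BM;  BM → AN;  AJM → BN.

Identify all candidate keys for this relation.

Attribute J never appears on the right-hand side of any dependency, so J must belong to every candidate key.
{J}⁺ = {J}, which is not all of the schema, so we must add further attributes.
{J, M}⁺: M→BN adds B, N; BM→AN adds A → {A, B, J, M, N}.
{A, J, N}⁺: AJN→B adds B; AJN→BM adds M → {A, B, J, M, N}.

{J, M}, {A, J, N}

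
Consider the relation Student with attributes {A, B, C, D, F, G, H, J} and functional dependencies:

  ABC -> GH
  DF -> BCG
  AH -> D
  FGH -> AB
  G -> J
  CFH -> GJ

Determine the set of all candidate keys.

{A, D, F}, {A, F, H}, {C, F, H}, {D, F, H}, {F, G, H}, {A, B, C, F}

Attribute F never appears on the right-hand side of any dependency, so F must belong to every candidate key.
{F}⁺ = {F}, which is not all of the schema, so we must add further attributes.
{A, D, F}⁺: DF→BCG adds B, C, G; G→J adds J; ABC→GH adds H → {A, B, C, D, F, G, H, J}. Minimal: {D, F}⁺ = {B, C, D, F, G, J}; {A, F}⁺ = {A, F}; {A, D}⁺ = {A, D} — none reach the full schema.
{A, F, H}⁺: AH→D adds D; DF→BCG adds B, C, G; G→J adds J → {A, B, C, D, F, G, H, J}. Minimal: {F, H}⁺ = {F, H}; {A, H}⁺ = {A, D, H}; {A, F}⁺ = {A, F} — none reach the full schema.
{C, F, H}⁺: CFH→GJ adds G, J; FGH→AB adds A, B; AH→D adds D → {A, B, C, D, F, G, H, J}. Minimal: {F, H}⁺ = {F, H}; {C, H}⁺ = {C, H}; {C, F}⁺ = {C, F} — none reach the full schema.
{D, F, H}⁺: DF→BCG adds B, C, G; FGH→AB adds A; G→J adds J → {A, B, C, D, F, G, H, J}. Minimal: {F, H}⁺ = {F, H}; {D, H}⁺ = {D, H}; {D, F}⁺ = {B, C, D, F, G, J} — none reach the full schema.
{F, G, H}⁺: FGH→AB adds A, B; G→J adds J; AH→D adds D; DF→BCG adds C → {A, B, C, D, F, G, H, J}. Minimal: {G, H}⁺ = {G, H, J}; {F, H}⁺ = {F, H}; {F, G}⁺ = {F, G, J} — none reach the full schema.
{A, B, C, F}⁺: ABC→GH adds G, H; AH→D adds D; G→J adds J → {A, B, C, D, F, G, H, J}. Minimal: {B, C, F}⁺ = {B, C, F}; {A, C, F}⁺ = {A, C, F}; {A, B, F}⁺ = {A, B, F}; … — none reach the full schema.
Any other superkey contains one of these as a subset, so there are no further candidate keys.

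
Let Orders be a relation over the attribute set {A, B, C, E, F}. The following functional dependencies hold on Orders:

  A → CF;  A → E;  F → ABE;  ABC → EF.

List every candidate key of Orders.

{A}, {F}

{A}⁺: A→CF adds C, F; A→E adds E; F→ABE adds B → {A, B, C, E, F}.
{F}⁺: F→ABE adds A, B, E; A→CF adds C → {A, B, C, E, F}.
Any other superkey contains one of these as a subset, so there are no further candidate keys.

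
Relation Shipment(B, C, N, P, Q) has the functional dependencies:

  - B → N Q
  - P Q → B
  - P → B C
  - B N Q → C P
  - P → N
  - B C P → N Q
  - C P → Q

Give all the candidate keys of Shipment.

B, P

{B}⁺: B→NQ adds N, Q; BNQ→CP adds C, P → {B, C, N, P, Q}.
{P}⁺: P→BC adds B, C; P→N adds N; BCP→NQ adds Q → {B, C, N, P, Q}.
Any other superkey contains one of these as a subset, so there are no further candidate keys.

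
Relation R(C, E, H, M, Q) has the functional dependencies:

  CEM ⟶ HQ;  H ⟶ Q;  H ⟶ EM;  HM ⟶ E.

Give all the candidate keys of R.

CH, CEM

Attribute C never appears on the right-hand side of any dependency, so C must belong to every candidate key.
{C}⁺ = {C}, which is not all of the schema, so we must add further attributes.
{C, H}⁺: H→Q adds Q; H→EM adds E, M → {C, E, H, M, Q}. Minimal: {H}⁺ = {E, H, M, Q}; {C}⁺ = {C} — none reach the full schema.
{C, E, M}⁺: CEM→HQ adds H, Q → {C, E, H, M, Q}. Minimal: {E, M}⁺ = {E, M}; {C, M}⁺ = {C, M}; {C, E}⁺ = {C, E} — none reach the full schema.
Any other superkey contains one of these as a subset, so there are no further candidate keys.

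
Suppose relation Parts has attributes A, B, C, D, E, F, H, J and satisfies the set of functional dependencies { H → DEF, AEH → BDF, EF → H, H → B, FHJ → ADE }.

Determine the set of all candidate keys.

{C, H, J}, {C, E, F, J}

Attributes C, J never appear on any right-hand side, so every candidate key must contain {C, J}.
{C, J}⁺ = {C, J}, which is not all of the schema, so we must add further attributes.
{C, H, J}⁺: H→DEF adds D, E, F; H→B adds B; FHJ→ADE adds A → {A, B, C, D, E, F, H, J}. Minimal: {H, J}⁺ = {A, B, D, E, F, H, J}; {C, J}⁺ = {C, J}; {C, H}⁺ = {B, C, D, E, F, H} — none reach the full schema.
{C, E, F, J}⁺: EF→H adds H; H→B adds B; FHJ→ADE adds A, D → {A, B, C, D, E, F, H, J}. Minimal: {E, F, J}⁺ = {A, B, D, E, F, H, J}; {C, F, J}⁺ = {C, F, J}; {C, E, J}⁺ = {C, E, J}; … — none reach the full schema.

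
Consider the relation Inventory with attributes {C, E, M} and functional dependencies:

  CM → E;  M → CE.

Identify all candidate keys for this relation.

{M}

Attribute M never appears on the right-hand side of any dependency, so M must belong to every candidate key.
{M}⁺ = {C, E, M}, which is all of the schema, so {M} is the only candidate key.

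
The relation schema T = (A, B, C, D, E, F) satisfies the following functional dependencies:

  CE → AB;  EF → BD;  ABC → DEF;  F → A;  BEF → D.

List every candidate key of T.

Attribute C never appears on the right-hand side of any dependency, so C must belong to every candidate key.
{C}⁺ = {C}, which is not all of the schema, so we must add further attributes.
{C, E}⁺: CE→AB adds A, B; ABC→DEF adds D, F → {A, B, C, D, E, F}. Minimal: {E}⁺ = {E}; {C}⁺ = {C} — none reach the full schema.
{A, B, C}⁺: ABC→DEF adds D, E, F → {A, B, C, D, E, F}. Minimal: {B, C}⁺ = {B, C}; {A, C}⁺ = {A, C}; {A, B}⁺ = {A, B} — none reach the full schema.
{B, C, F}⁺: F→A adds A; ABC→DEF adds D, E → {A, B, C, D, E, F}. Minimal: {C, F}⁺ = {A, C, F}; {B, F}⁺ = {A, B, F}; {B, C}⁺ = {B, C} — none reach the full schema.

CE, ABC, BCF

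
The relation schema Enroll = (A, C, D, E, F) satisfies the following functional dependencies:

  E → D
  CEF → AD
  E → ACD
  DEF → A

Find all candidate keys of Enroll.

Attributes E, F never appear on any right-hand side, so every candidate key must contain {E, F}.
{E, F}⁺ = {A, C, D, E, F}, which is all of the schema, so {E, F} is the only candidate key.

{E, F}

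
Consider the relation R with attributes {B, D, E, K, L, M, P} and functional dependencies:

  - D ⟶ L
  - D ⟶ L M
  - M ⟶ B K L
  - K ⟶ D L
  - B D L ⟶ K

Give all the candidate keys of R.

Attributes E, P never appear on any right-hand side, so every candidate key must contain {E, P}.
{E, P}⁺ = {E, P}, which is not all of the schema, so we must add further attributes.
{D, E, P}⁺: D→L adds L; D→LM adds M; M→BKL adds B, K → {B, D, E, K, L, M, P}. Minimal: {E, P}⁺ = {E, P}; {D, P}⁺ = {B, D, K, L, M, P}; {D, E}⁺ = {B, D, E, K, L, M} — none reach the full schema.
{E, K, P}⁺: K→DL adds D, L; D→LM adds M; M→BKL adds B → {B, D, E, K, L, M, P}. Minimal: {K, P}⁺ = {B, D, K, L, M, P}; {E, P}⁺ = {E, P}; {E, K}⁺ = {B, D, E, K, L, M} — none reach the full schema.
{E, M, P}⁺: M→BKL adds B, K, L; K→DL adds D → {B, D, E, K, L, M, P}. Minimal: {M, P}⁺ = {B, D, K, L, M, P}; {E, P}⁺ = {E, P}; {E, M}⁺ = {B, D, E, K, L, M} — none reach the full schema.
Any other superkey contains one of these as a subset, so there are no further candidate keys.

{D, E, P}; {E, K, P}; {E, M, P}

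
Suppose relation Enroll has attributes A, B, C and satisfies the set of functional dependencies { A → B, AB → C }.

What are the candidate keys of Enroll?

A

{A}⁺: A→B adds B; AB→C adds C → {A, B, C}.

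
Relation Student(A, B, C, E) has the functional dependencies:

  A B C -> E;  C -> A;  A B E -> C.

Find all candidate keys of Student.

(B, C), (A, B, E)

Attribute B never appears on the right-hand side of any dependency, so B must belong to every candidate key.
{B}⁺ = {B}, which is not all of the schema, so we must add further attributes.
{B, C}⁺: C→A adds A; ABC→E adds E → {A, B, C, E}. Minimal: {C}⁺ = {A, C}; {B}⁺ = {B} — none reach the full schema.
{A, B, E}⁺: ABE→C adds C → {A, B, C, E}. Minimal: {B, E}⁺ = {B, E}; {A, E}⁺ = {A, E}; {A, B}⁺ = {A, B} — none reach the full schema.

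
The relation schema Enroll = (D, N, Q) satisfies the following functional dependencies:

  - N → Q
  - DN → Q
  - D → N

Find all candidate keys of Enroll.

D

Attribute D never appears on the right-hand side of any dependency, so D must belong to every candidate key.
{D}⁺ = {D, N, Q}, which is all of the schema, so {D} is the only candidate key.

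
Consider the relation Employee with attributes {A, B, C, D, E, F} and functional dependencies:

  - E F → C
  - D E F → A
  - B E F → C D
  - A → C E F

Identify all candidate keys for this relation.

Attribute B never appears on the right-hand side of any dependency, so B must belong to every candidate key.
{B}⁺ = {B}, which is not all of the schema, so we must add further attributes.
{A, B}⁺: A→CEF adds C, E, F; BEF→CD adds D → {A, B, C, D, E, F}. Minimal: {B}⁺ = {B}; {A}⁺ = {A, C, E, F} — none reach the full schema.
{B, E, F}⁺: EF→C adds C; BEF→CD adds D; DEF→A adds A → {A, B, C, D, E, F}. Minimal: {E, F}⁺ = {C, E, F}; {B, F}⁺ = {B, F}; {B, E}⁺ = {B, E} — none reach the full schema.
Any other superkey contains one of these as a subset, so there are no further candidate keys.

AB; BEF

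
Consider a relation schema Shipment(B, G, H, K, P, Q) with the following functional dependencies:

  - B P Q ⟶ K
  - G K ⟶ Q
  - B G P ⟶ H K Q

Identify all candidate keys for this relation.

Attributes B, G, P never appear on any right-hand side, so every candidate key must contain {B, G, P}.
{B, G, P}⁺ = {B, G, H, K, P, Q}, which is all of the schema, so {B, G, P} is the only candidate key.

{B, G, P}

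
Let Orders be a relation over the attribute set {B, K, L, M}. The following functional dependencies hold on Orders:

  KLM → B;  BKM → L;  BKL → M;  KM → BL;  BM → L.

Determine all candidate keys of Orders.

Attribute K never appears on the right-hand side of any dependency, so K must belong to every candidate key.
{K}⁺ = {K}, which is not all of the schema, so we must add further attributes.
{K, M}⁺: KM→BL adds B, L → {B, K, L, M}. Minimal: {M}⁺ = {M}; {K}⁺ = {K} — none reach the full schema.
{B, K, L}⁺: BKL→M adds M → {B, K, L, M}. Minimal: {K, L}⁺ = {K, L}; {B, L}⁺ = {B, L}; {B, K}⁺ = {B, K} — none reach the full schema.

{K, M}, {B, K, L}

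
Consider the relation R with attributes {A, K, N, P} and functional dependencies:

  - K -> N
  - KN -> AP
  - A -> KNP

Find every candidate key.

{A}⁺: A→KNP adds K, N, P → {A, K, N, P}.
{K}⁺: K→N adds N; KN→AP adds A, P → {A, K, N, P}.
Any other superkey contains one of these as a subset, so there are no further candidate keys.

{A}, {K}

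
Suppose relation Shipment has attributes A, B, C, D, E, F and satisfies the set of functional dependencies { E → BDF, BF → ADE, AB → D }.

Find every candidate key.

{C, E}, {B, C, F}

Attribute C never appears on the right-hand side of any dependency, so C must belong to every candidate key.
{C}⁺ = {C}, which is not all of the schema, so we must add further attributes.
{C, E}⁺: E→BDF adds B, D, F; BF→ADE adds A → {A, B, C, D, E, F}. Minimal: {E}⁺ = {A, B, D, E, F}; {C}⁺ = {C} — none reach the full schema.
{B, C, F}⁺: BF→ADE adds A, D, E → {A, B, C, D, E, F}. Minimal: {C, F}⁺ = {C, F}; {B, F}⁺ = {A, B, D, E, F}; {B, C}⁺ = {B, C} — none reach the full schema.
Any other superkey contains one of these as a subset, so there are no further candidate keys.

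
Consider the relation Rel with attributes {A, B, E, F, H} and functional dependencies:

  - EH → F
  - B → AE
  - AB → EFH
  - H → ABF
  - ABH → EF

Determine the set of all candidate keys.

{B}⁺: B→AE adds A, E; AB→EFH adds F, H → {A, B, E, F, H}.
{H}⁺: H→ABF adds A, B, F; ABH→EF adds E → {A, B, E, F, H}.
Any other superkey contains one of these as a subset, so there are no further candidate keys.

B, H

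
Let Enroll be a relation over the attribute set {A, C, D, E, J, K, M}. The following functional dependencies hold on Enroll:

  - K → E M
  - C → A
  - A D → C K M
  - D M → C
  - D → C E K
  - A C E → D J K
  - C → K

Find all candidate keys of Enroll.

{C}⁺: C→A adds A; C→K adds K; K→EM adds E, M; ACE→DJK adds D, J → {A, C, D, E, J, K, M}.
{D}⁺: D→CEK adds C, E, K; K→EM adds M; C→A adds A; ACE→DJK adds J → {A, C, D, E, J, K, M}.

(C); (D)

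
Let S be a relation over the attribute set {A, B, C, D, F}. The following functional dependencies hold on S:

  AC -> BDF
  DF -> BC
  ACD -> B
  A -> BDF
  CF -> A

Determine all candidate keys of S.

{A}, {C, F}, {D, F}

{A}⁺: A→BDF adds B, D, F; DF→BC adds C → {A, B, C, D, F}.
{C, F}⁺: CF→A adds A; AC→BDF adds B, D → {A, B, C, D, F}. Minimal: {F}⁺ = {F}; {C}⁺ = {C} — none reach the full schema.
{D, F}⁺: DF→BC adds B, C; CF→A adds A → {A, B, C, D, F}. Minimal: {F}⁺ = {F}; {D}⁺ = {D} — none reach the full schema.
Any other superkey contains one of these as a subset, so there are no further candidate keys.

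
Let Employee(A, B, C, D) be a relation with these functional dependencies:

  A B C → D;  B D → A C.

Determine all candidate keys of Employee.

{B, D}, {A, B, C}

Attribute B never appears on the right-hand side of any dependency, so B must belong to every candidate key.
{B}⁺ = {B}, which is not all of the schema, so we must add further attributes.
{B, D}⁺: BD→AC adds A, C → {A, B, C, D}. Minimal: {D}⁺ = {D}; {B}⁺ = {B} — none reach the full schema.
{A, B, C}⁺: ABC→D adds D → {A, B, C, D}. Minimal: {B, C}⁺ = {B, C}; {A, C}⁺ = {A, C}; {A, B}⁺ = {A, B} — none reach the full schema.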